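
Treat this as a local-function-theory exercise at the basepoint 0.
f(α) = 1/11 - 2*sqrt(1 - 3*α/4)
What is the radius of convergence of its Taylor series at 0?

Branch term (-2)*sqrt(1 - α/(4/3)): its argument vanishes at α = 4/3, a square-root branch point, modulus 4/3.
The radius of convergence is the smallest modulus among the singular points: 4/3.

The radius of convergence is 4/3.


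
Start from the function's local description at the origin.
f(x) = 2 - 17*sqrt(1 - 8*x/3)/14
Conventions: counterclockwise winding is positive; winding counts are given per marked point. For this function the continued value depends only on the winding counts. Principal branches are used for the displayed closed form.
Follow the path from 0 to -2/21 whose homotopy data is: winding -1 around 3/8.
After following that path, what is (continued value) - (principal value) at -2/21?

Continued minus principal equals (17/147)*sqrt(553).

The rational part is single-valued and drops out of the difference; each branch term changes only by its own monodromy.
(-17/14)*sqrt(1 - x/(3/8)): winding -1 is odd, the square root flips sign, contributing -2*(-17/14)*sqrt(1 - (-2/21)/(3/8)) = -2*(-17/14)*sqrt(79/63) = (17/147)*sqrt(553).
Summing the contributions at x = -2/21 gives (17/147)*sqrt(553).


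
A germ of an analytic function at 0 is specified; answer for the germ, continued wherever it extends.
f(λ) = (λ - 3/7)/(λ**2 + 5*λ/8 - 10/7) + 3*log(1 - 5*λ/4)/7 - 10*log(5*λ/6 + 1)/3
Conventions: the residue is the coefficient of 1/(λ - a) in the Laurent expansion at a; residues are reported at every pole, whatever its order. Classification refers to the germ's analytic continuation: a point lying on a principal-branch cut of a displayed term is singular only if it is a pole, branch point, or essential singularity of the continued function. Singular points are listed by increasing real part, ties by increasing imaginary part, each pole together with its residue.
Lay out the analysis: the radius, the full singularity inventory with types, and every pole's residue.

Radius of convergence at 0: 4/5.
At -5/16 - (1/112)*sqrt(19145): a pole of order 1; residue 1/2 + (83/38290)*sqrt(19145).
At -6/5: a logarithmic branch point.
At 4/5: a logarithmic branch point.
At -5/16 + (1/112)*sqrt(19145): a pole of order 1; residue 1/2 - (83/38290)*sqrt(19145).

Denominator factor (λ**2 + 5*λ/8 - 10/7): discriminant 2735/448, real irrational roots -5/16 + (1/112)*sqrt(19145) and -5/16 - (1/112)*sqrt(19145); poles of order 1, moduli -5/16 + (1/112)*sqrt(19145) and 5/16 + (1/112)*sqrt(19145).
Branch term (3/7)*log(1 - λ/(4/5)): its argument vanishes at λ = 4/5, a logarithmic branch point, modulus 4/5.
Branch term (-10/3)*log(1 - λ/(-6/5)): its argument vanishes at λ = -6/5, a logarithmic branch point, modulus 6/5.
The radius of convergence is the smallest modulus among the singular points: 4/5.
The branch terms are analytic at -5/16 - (1/112)*sqrt(19145) and contribute nothing to the residue; only the rational part matters.
The factor λ**2 + 5*λ/8 - 10/7 splits as (λ - a)(λ - a') with a = -5/16 - (1/112)*sqrt(19145), a' = -5/16 + (1/112)*sqrt(19145). At the order-1 pole a set g(λ) = (λ - a)*(rational part) = [λ - 3/7] / (λ - a').
Simple pole: residue = g(a) at a = -5/16 - (1/112)*sqrt(19145), which is 1/2 + (83/38290)*sqrt(19145).
The branch terms are analytic at -5/16 + (1/112)*sqrt(19145) and contribute nothing to the residue; only the rational part matters.
The factor λ**2 + 5*λ/8 - 10/7 splits as (λ - a)(λ - a') with a = -5/16 + (1/112)*sqrt(19145), a' = -5/16 - (1/112)*sqrt(19145). At the order-1 pole a set g(λ) = (λ - a)*(rational part) = [λ - 3/7] / (λ - a').
Simple pole: residue = g(a) at a = -5/16 + (1/112)*sqrt(19145), which is 1/2 - (83/38290)*sqrt(19145).
List the singular points by increasing real part (a conjugate pair: the negative imaginary part first).


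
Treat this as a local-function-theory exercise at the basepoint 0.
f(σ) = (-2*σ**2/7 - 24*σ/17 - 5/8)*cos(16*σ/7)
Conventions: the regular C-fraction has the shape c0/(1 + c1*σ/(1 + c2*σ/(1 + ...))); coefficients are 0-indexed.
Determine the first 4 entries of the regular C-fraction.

Taylor coefficients (expand at 0): a_0 = -5/8, a_1 = -24/17, a_2 = 66/49, a_3 = 3072/833.
c0 = a_0 = -5/8. Peel one level at a time: if S = 1 + c*σ/S' with S'(0) = 1, then c is the σ-coefficient of S and S' = c*σ/(S - 1).
S_1 = c0/f = 1 + (-192/85)*σ + (2569296/354025)*σ^2 + ...; c1 = -192/85.
S_2 = c1*σ/(S_1 - 1) = 1 + (53527/16660)*σ + (135321/38416)*σ^2 + ...; c2 = 53527/16660.
S_3 = c2*σ/(S_2 - 1) = 1 + (-11502285/10491292)*σ + ...; c3 = -11502285/10491292.

The regular C-fraction coefficients are [-5/8, -192/85, 53527/16660, -11502285/10491292].


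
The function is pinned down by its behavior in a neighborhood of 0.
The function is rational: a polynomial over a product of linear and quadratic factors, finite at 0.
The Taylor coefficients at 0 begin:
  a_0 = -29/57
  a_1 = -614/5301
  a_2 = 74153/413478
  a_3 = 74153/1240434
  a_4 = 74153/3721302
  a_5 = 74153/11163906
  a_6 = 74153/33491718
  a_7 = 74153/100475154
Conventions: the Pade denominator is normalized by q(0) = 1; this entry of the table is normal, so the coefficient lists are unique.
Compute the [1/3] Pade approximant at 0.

The Pade approximant has numerator coefficients [-29/57, -614316957517/395232296706]; denominator coefficients [1, 12015826273/4249809642, -3712469945/12749428926, 391294332203/331485152076].

Taylor coefficients needed (read off): a_0 = -29/57, a_1 = -614/5301, a_2 = 74153/413478, a_3 = 74153/1240434, a_4 = 74153/3721302.
Write the denominator as Q(δ) = 1 + q1*δ + q2*δ^2 + q3*δ^3. Requiring Q*f - P = O(δ^5) with deg P <= 1 kills the coefficients of δ^2..δ^4 in Q*f:
  δ^2: a_2 + q1*a_1 + q2*a_0 = 0, i.e. 74153/413478 + (-614/5301)*q1 + (-29/57)*q2 = 0.
  δ^3: a_3 + q1*a_2 + q2*a_1 + q3*a_0 = 0, i.e. 74153/1240434 + (74153/413478)*q1 + (-614/5301)*q2 + (-29/57)*q3 = 0.
  δ^4: a_4 + q1*a_3 + q2*a_2 + q3*a_1 = 0, i.e. 74153/3721302 + (74153/1240434)*q1 + (74153/413478)*q2 + (-614/5301)*q3 = 0.
Solving this linear system: q1 = 12015826273/4249809642, q2 = -3712469945/12749428926, q3 = 391294332203/331485152076.
The numerator is Q*f truncated at degree 1: P0 = a_0 = -29/57; P1 = a_1 + q1*a_0 = -614316957517/395232296706.


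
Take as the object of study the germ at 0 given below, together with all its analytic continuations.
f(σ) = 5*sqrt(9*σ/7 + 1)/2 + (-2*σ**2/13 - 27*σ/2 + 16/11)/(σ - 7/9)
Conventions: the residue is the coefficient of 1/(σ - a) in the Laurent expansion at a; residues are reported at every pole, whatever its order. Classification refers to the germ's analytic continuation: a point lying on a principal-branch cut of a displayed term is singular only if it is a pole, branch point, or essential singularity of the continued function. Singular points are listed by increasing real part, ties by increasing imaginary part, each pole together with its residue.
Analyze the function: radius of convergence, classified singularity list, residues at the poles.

Radius of convergence at 0: 7/9.
At -7/9: an algebraic (square-root) branch point.
At 7/9: a pole of order 1; residue -211703/23166.

Denominator factor (σ - 7/9): pole of order 1 at 7/9, modulus 7/9.
Branch term (5/2)*sqrt(1 - σ/(-7/9)): its argument vanishes at σ = -7/9, a square-root branch point, modulus 7/9.
The radius of convergence is the smallest modulus among the singular points: 7/9.
The branch term is analytic at 7/9 and contributes nothing to the residue; only the rational part matters.
At the order-1 pole 7/9 set g(σ) = (σ - (7/9))*(rational part) = -2*σ**2/13 - 27*σ/2 + 16/11.
Simple pole: residue = g(a) at a = 7/9, which is -211703/23166.
List the singular points by increasing real part (a conjugate pair: the negative imaginary part first).


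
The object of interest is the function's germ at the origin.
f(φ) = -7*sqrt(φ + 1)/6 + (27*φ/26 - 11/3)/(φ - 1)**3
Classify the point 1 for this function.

The denominator factor φ - 1 vanishes at 1 and appears to the power 3; the numerator there equals -205/78, nonzero, and no other factor vanishes.
The branch terms are analytic at this point.
Hence a pole whose order is the multiplicity, 3.

The point is a pole of order 3.


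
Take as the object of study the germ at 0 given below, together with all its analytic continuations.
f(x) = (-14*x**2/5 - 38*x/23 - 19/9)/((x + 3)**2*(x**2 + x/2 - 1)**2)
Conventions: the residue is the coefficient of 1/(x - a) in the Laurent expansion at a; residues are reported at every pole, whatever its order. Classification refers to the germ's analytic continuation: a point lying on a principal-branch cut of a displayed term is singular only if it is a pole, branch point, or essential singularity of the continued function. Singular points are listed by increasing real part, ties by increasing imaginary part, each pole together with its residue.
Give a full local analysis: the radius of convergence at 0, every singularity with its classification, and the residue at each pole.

Radius of convergence at 0: -1/4 + (1/4)*sqrt(17).
At -3: a pole of order 2; residue -244160/454779.
At -1/4 - (1/4)*sqrt(17): a pole of order 2; residue 122080/454779 + (38500192/657155655)*sqrt(17).
At -1/4 + (1/4)*sqrt(17): a pole of order 2; residue 122080/454779 - (38500192/657155655)*sqrt(17).

Denominator factor (x**2 + x/2 - 1)^2: discriminant 17/4, real irrational roots -1/4 + (1/4)*sqrt(17) and -1/4 - (1/4)*sqrt(17); poles of order 2, moduli -1/4 + (1/4)*sqrt(17) and 1/4 + (1/4)*sqrt(17).
Denominator factor (x + 3)^2: pole of order 2 at -3, modulus 3.
The radius of convergence is the smallest modulus among the singular points: -1/4 + (1/4)*sqrt(17).
At the order-2 pole -3 set g(x) = (x - (-3))^2*f(x) = (-14*x**2/5 - 38*x/23 - 19/9)/(x**2 + x/2 - 1)**2.
Order-2 pole: residue = g'(a); g'(-3) = -244160/454779, so the residue is -244160/454779.
The factor x**2 + x/2 - 1 splits as (x - a)(x - a') with a = -1/4 - (1/4)*sqrt(17), a' = -1/4 + (1/4)*sqrt(17). At the order-2 pole a set g(x) = (x - a)^2*f(x) = [(-14*x**2/5 - 38*x/23 - 19/9)/(x + 3)**2] / (x - a')^2.
Order-2 pole: residue = g'(a); g'(-1/4 - (1/4)*sqrt(17)) = 122080/454779 + (38500192/657155655)*sqrt(17), so the residue is 122080/454779 + (38500192/657155655)*sqrt(17).
The factor x**2 + x/2 - 1 splits as (x - a)(x - a') with a = -1/4 + (1/4)*sqrt(17), a' = -1/4 - (1/4)*sqrt(17). At the order-2 pole a set g(x) = (x - a)^2*f(x) = [(-14*x**2/5 - 38*x/23 - 19/9)/(x + 3)**2] / (x - a')^2.
Order-2 pole: residue = g'(a); g'(-1/4 + (1/4)*sqrt(17)) = 122080/454779 - (38500192/657155655)*sqrt(17), so the residue is 122080/454779 - (38500192/657155655)*sqrt(17).
List the singular points by increasing real part (a conjugate pair: the negative imaginary part first).


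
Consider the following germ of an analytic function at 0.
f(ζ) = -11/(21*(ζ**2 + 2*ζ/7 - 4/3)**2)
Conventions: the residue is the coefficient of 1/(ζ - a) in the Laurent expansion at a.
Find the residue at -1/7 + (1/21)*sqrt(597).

The factor ζ**2 + 2*ζ/7 - 4/3 splits as (ζ - a)(ζ - a') with a = -1/7 + (1/21)*sqrt(597), a' = -1/7 - (1/21)*sqrt(597). At the order-2 pole a set g(ζ) = (ζ - a)^2*f(ζ) = [-11/21] / (ζ - a')^2.
Order-2 pole: residue = g'(a); g'(-1/7 + (1/21)*sqrt(597)) = (539/158404)*sqrt(597), so the residue is (539/158404)*sqrt(597).

The residue is (539/158404)*sqrt(597).


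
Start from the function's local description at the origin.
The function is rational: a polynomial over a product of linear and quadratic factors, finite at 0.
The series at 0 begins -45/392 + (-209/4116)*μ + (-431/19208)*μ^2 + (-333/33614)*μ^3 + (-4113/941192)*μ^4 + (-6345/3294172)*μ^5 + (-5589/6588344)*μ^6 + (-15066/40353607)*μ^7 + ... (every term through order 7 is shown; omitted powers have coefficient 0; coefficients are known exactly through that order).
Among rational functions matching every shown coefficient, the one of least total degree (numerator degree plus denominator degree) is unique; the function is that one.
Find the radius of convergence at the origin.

The radius of convergence is 7/3.

No rational of total degree below 3 reproduces all 8 coefficients; solving the [1/2] Pade equations on them gives f(μ) = (7*μ/27 - 5/8)/(μ - 7/3)**2, whose expansion matches every shown term.
Denominator factor (μ - 7/3)^2: pole of order 2 at 7/3, modulus 7/3.
The radius of convergence is the smallest modulus among the singular points: 7/3.


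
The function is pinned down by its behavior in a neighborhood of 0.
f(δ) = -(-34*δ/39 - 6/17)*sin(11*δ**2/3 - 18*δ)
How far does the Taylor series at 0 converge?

The factor -sin(11*δ**2/3 - 18*δ) is entire and contributes no finite singular point.
The polynomial part has no poles.
No finite singular points: the Taylor series at 0 converges everywhere.

The radius of convergence is infinite.


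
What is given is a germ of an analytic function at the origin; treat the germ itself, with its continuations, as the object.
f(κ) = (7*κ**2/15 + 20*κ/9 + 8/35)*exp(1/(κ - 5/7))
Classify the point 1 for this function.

The point is a regular point.

There is no denominator, hence no pole anywhere.
The essential point of exp(1/(κ - (5/7))) is 5/7, not 1.
So the germ continues analytically to 1.


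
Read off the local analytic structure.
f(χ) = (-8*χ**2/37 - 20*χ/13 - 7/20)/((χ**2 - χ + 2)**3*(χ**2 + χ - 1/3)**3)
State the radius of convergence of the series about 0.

Denominator factor (χ**2 - χ + 2)^3: discriminant -7, complex-conjugate roots (1/2) + ((1/2)*sqrt(7))*i and (1/2) - ((1/2)*sqrt(7))*i; poles of order 3, moduli sqrt(2) and sqrt(2).
Denominator factor (χ**2 + χ - 1/3)^3: discriminant 7/3, real irrational roots -1/2 + (1/6)*sqrt(21) and -1/2 - (1/6)*sqrt(21); poles of order 3, moduli -1/2 + (1/6)*sqrt(21) and 1/2 + (1/6)*sqrt(21).
The radius of convergence is the smallest modulus among the singular points: -1/2 + (1/6)*sqrt(21).

The radius of convergence is -1/2 + (1/6)*sqrt(21).


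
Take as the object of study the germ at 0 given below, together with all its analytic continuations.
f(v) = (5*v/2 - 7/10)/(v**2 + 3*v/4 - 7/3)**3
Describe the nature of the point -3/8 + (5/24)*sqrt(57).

The point is a pole of order 3.

The denominator factor v**2 + 3*v/4 - 7/3 vanishes at -3/8 + (5/24)*sqrt(57) and appears to the power 3; the numerator there equals -131/80 + (25/48)*sqrt(57), nonzero, and no other factor vanishes.
Hence a pole whose order is the multiplicity, 3.


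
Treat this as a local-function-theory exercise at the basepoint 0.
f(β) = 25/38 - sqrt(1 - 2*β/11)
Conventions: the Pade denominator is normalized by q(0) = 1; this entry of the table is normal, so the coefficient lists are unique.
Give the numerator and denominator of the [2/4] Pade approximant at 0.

Taylor coefficients needed (expand at 0): a_0 = -13/38, a_1 = 1/11, a_2 = 1/242, a_3 = 1/2662, a_4 = 5/117128, a_5 = 7/1288408, a_6 = 21/28344976.
Write the denominator as Q(β) = 1 + q1*β + q2*β^2 + q3*β^3 + q4*β^4. Requiring Q*f - P = O(β^7) with deg P <= 2 kills the coefficients of β^3..β^6 in Q*f:
  β^3: a_3 + q1*a_2 + q2*a_1 + q3*a_0 = 0, i.e. 1/2662 + (1/242)*q1 + (1/11)*q2 + (-13/38)*q3 = 0.
  β^4: a_4 + q1*a_3 + q2*a_2 + q3*a_1 + q4*a_0 = 0, i.e. 5/117128 + (1/2662)*q1 + (1/242)*q2 + (1/11)*q3 + (-13/38)*q4 = 0.
  β^5: a_5 + q1*a_4 + q2*a_3 + q3*a_2 + q4*a_1 = 0, i.e. 7/1288408 + (5/117128)*q1 + (1/2662)*q2 + (1/242)*q3 + (1/11)*q4 = 0.
  β^6: a_6 + q1*a_5 + q2*a_4 + q3*a_3 + q4*a_2 = 0, i.e. 21/28344976 + (7/1288408)*q1 + (5/117128)*q2 + (1/2662)*q3 + (1/242)*q4 = 0.
Solving this linear system: q1 = -13681/77693, q2 = 35573/8546230, q3 = 3629/47004265, q4 = 4579/2068187660.
The numerator is Q*f truncated at degree 2: P0 = a_0 = -13/38; P1 = a_1 + q1*a_0 = 446247/2952334; P2 = a_2 + q1*a_1 + q2*a_0 = -617037/46393820.

The Pade approximant has numerator coefficients [-13/38, 446247/2952334, -617037/46393820]; denominator coefficients [1, -13681/77693, 35573/8546230, 3629/47004265, 4579/2068187660].


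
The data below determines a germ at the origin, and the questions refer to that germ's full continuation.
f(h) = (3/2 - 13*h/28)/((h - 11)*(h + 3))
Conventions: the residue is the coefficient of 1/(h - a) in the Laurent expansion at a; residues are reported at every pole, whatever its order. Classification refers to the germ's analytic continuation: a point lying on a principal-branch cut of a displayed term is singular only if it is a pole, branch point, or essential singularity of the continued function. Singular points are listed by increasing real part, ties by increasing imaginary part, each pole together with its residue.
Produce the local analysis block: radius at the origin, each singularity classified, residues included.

Radius of convergence at 0: 3.
At -3: a pole of order 1; residue -81/392.
At 11: a pole of order 1; residue -101/392.

Denominator factor (h + 3): pole of order 1 at -3, modulus 3.
Denominator factor (h - 11): pole of order 1 at 11, modulus 11.
The radius of convergence is the smallest modulus among the singular points: 3.
At the order-1 pole -3 set g(h) = (h - (-3))*f(h) = (3/2 - 13*h/28)/(h - 11).
Simple pole: residue = g(a) at a = -3, which is -81/392.
At the order-1 pole 11 set g(h) = (h - (11))*f(h) = (3/2 - 13*h/28)/(h + 3).
Simple pole: residue = g(a) at a = 11, which is -101/392.
List the singular points by increasing real part (a conjugate pair: the negative imaginary part first).


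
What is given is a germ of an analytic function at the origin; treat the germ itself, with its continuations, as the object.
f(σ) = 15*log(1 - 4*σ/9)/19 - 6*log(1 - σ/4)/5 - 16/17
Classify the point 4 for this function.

The term (-6/5)*log(1 - σ/(4)) has argument 1 - 4/(4) = 0 at 4: a logarithmic (infinitely-sheeted) branch point; the remaining terms are analytic or single-valued there.

The point is a logarithmic branch point.


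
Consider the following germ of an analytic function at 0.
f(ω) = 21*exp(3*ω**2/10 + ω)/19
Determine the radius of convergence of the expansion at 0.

The factor exp(3*ω**2/10 + ω) is entire and contributes no finite singular point.
The polynomial part has no poles.
No finite singular points: the Taylor series at 0 converges everywhere.

The radius of convergence is infinite.


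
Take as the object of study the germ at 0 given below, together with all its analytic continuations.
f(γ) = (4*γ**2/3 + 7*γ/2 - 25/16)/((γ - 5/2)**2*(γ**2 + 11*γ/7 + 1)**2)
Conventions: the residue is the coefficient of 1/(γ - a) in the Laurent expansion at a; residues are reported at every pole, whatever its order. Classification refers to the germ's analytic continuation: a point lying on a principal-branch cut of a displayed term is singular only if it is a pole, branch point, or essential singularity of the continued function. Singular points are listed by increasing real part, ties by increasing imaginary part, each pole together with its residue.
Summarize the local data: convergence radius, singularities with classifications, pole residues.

Denominator factor (γ - 5/2)^2: pole of order 2 at 5/2, modulus 5/2.
Denominator factor (γ**2 + 11*γ/7 + 1)^2: discriminant -75/49, complex-conjugate roots (-11/14) + ((5/14)*sqrt(3))*i and (-11/14) - ((5/14)*sqrt(3))*i; poles of order 2, moduli 1 and 1.
The radius of convergence is the smallest modulus among the singular points: 1.
The factor γ**2 + 11*γ/7 + 1 splits as (γ - a)(γ - a') with a = (-11/14) - ((5/14)*sqrt(3))*i, a' = (-11/14) + ((5/14)*sqrt(3))*i. At the order-2 pole a set g(γ) = (γ - a)^2*f(γ) = [(4*γ**2/3 + 7*γ/2 - 25/16)/(γ - 5/2)**2] / (γ - a')^2.
Order-2 pole: residue = g'(a); g'((-11/14) - ((5/14)*sqrt(3))*i) = (991564/30664297) - ((37106332067/206984004750)*sqrt(3))*i, so the residue is (991564/30664297) - ((37106332067/206984004750)*sqrt(3))*i.
The factor γ**2 + 11*γ/7 + 1 splits as (γ - a)(γ - a') with a = (-11/14) + ((5/14)*sqrt(3))*i, a' = (-11/14) - ((5/14)*sqrt(3))*i. At the order-2 pole a set g(γ) = (γ - a)^2*f(γ) = [(4*γ**2/3 + 7*γ/2 - 25/16)/(γ - 5/2)**2] / (γ - a')^2.
Order-2 pole: residue = g'(a); g'((-11/14) + ((5/14)*sqrt(3))*i) = (991564/30664297) + ((37106332067/206984004750)*sqrt(3))*i, so the residue is (991564/30664297) + ((37106332067/206984004750)*sqrt(3))*i.
At the order-2 pole 5/2 set g(γ) = (γ - (5/2))^2*f(γ) = (4*γ**2/3 + 7*γ/2 - 25/16)/(γ**2 + 11*γ/7 + 1)**2.
Order-2 pole: residue = g'(a); g'(5/2) = -1983128/30664297, so the residue is -1983128/30664297.
List the singular points by increasing real part (a conjugate pair: the negative imaginary part first).

Radius of convergence at 0: 1.
At (-11/14) - ((5/14)*sqrt(3))*i: a pole of order 2; residue (991564/30664297) - ((37106332067/206984004750)*sqrt(3))*i.
At (-11/14) + ((5/14)*sqrt(3))*i: a pole of order 2; residue (991564/30664297) + ((37106332067/206984004750)*sqrt(3))*i.
At 5/2: a pole of order 2; residue -1983128/30664297.


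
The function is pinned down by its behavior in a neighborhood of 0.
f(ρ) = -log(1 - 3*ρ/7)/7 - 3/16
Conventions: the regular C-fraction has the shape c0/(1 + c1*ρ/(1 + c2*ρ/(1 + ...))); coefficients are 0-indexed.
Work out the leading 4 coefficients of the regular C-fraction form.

Taylor coefficients (expand at 0): a_0 = -3/16, a_1 = 3/49, a_2 = 9/686, a_3 = 9/2401.
c0 = a_0 = -3/16. Peel one level at a time: if S = 1 + c*ρ/S' with S'(0) = 1, then c is the ρ-coefficient of S and S' = c*ρ/(S - 1).
S_1 = c0/f = 1 + (16/49)*ρ + (424/2401)*ρ^2 + ...; c1 = 16/49.
S_2 = c1*ρ/(S_1 - 1) = 1 + (-53/98)*ρ + (-3/196)*ρ^2 + ...; c2 = -53/98.
S_3 = c2*ρ/(S_2 - 1) = 1 + (-3/106)*ρ + ...; c3 = -3/106.

The regular C-fraction coefficients are [-3/16, 16/49, -53/98, -3/106].


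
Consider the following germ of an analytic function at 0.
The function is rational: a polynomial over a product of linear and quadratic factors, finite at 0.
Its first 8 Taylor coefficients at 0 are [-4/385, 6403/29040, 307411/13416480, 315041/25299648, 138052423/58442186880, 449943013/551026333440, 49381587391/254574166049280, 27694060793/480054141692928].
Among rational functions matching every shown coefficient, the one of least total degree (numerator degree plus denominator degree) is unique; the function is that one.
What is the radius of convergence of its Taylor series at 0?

The radius of convergence is 11/3.

No rational of total degree below 3 reproduces all 8 coefficients; solving the [1/2] Pade equations on them gives f(j) = (8/35 - 39*j/8)/((j - 11/3)*(j + 6)), whose expansion matches every shown term.
Denominator factor (j + 6): pole of order 1 at -6, modulus 6.
Denominator factor (j - 11/3): pole of order 1 at 11/3, modulus 11/3.
The radius of convergence is the smallest modulus among the singular points: 11/3.


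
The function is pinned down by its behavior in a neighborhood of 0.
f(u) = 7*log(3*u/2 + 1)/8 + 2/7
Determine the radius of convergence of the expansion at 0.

Branch term (7/8)*log(1 - u/(-2/3)): its argument vanishes at u = -2/3, a logarithmic branch point, modulus 2/3.
The radius of convergence is the smallest modulus among the singular points: 2/3.

The radius of convergence is 2/3.


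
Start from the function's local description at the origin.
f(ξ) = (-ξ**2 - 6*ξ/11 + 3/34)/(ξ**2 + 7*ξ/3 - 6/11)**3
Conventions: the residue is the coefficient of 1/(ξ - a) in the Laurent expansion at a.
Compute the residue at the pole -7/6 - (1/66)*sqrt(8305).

The residue is (594/1463254175)*sqrt(8305).

The factor ξ**2 + 7*ξ/3 - 6/11 splits as (ξ - a)(ξ - a') with a = -7/6 - (1/66)*sqrt(8305), a' = -7/6 + (1/66)*sqrt(8305). At the order-3 pole a set g(ξ) = (ξ - a)^3*f(ξ) = [-ξ**2 - 6*ξ/11 + 3/34] / (ξ - a')^3.
Order-3 pole: residue = g''(a)/2; g''(-7/6 - (1/66)*sqrt(8305)) = (1188/1463254175)*sqrt(8305), so the residue is (594/1463254175)*sqrt(8305).


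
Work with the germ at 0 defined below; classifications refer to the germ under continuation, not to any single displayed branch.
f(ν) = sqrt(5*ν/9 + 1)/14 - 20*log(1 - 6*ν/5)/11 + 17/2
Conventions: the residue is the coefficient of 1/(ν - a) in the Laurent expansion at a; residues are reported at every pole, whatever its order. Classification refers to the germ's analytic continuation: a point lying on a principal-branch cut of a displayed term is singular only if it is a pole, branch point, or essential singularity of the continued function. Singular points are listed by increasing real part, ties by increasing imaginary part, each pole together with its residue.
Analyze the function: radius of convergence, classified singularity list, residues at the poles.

Branch term (-20/11)*log(1 - ν/(5/6)): its argument vanishes at ν = 5/6, a logarithmic branch point, modulus 5/6.
Branch term (1/14)*sqrt(1 - ν/(-9/5)): its argument vanishes at ν = -9/5, a square-root branch point, modulus 9/5.
The radius of convergence is the smallest modulus among the singular points: 5/6.
List the singular points by increasing real part (a conjugate pair: the negative imaginary part first).

Radius of convergence at 0: 5/6.
At -9/5: an algebraic (square-root) branch point.
At 5/6: a logarithmic branch point.


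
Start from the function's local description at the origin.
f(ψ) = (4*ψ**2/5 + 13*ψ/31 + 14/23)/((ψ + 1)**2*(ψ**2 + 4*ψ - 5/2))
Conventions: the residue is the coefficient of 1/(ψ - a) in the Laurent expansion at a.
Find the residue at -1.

The residue is 64382/431365.

At the order-2 pole -1 set g(ψ) = (ψ - (-1))^2*f(ψ) = (4*ψ**2/5 + 13*ψ/31 + 14/23)/(ψ**2 + 4*ψ - 5/2).
Order-2 pole: residue = g'(a); g'(-1) = 64382/431365, so the residue is 64382/431365.


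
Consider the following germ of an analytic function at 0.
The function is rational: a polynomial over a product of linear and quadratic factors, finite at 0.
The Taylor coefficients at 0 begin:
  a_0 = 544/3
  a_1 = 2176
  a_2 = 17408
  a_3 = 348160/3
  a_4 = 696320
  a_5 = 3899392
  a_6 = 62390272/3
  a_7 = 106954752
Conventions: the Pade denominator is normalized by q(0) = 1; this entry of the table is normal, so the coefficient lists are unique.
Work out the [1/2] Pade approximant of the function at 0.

Taylor coefficients needed (read off): a_0 = 544/3, a_1 = 2176, a_2 = 17408, a_3 = 348160/3.
Write the denominator as Q(ν) = 1 + q1*ν + q2*ν^2. Requiring Q*f - P = O(ν^4) with deg P <= 1 kills the coefficients of ν^2..ν^3 in Q*f:
  ν^2: a_2 + q1*a_1 + q2*a_0 = 0, i.e. 17408 + (2176)*q1 + (544/3)*q2 = 0.
  ν^3: a_3 + q1*a_2 + q2*a_1 = 0, i.e. 348160/3 + (17408)*q1 + (2176)*q2 = 0.
Solving this linear system: q1 = -32/3, q2 = 32.
The numerator is Q*f truncated at degree 1: P0 = a_0 = 544/3; P1 = a_1 + q1*a_0 = 2176/9.

The Pade approximant has numerator coefficients [544/3, 2176/9]; denominator coefficients [1, -32/3, 32].


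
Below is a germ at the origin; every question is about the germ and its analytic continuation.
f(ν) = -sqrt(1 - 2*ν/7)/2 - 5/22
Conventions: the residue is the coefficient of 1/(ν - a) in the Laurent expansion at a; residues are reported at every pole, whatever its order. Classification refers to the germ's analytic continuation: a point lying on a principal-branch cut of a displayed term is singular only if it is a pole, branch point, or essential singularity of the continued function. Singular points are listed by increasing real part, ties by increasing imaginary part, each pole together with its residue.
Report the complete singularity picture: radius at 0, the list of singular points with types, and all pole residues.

Radius of convergence at 0: 7/2.
At 7/2: an algebraic (square-root) branch point.

Branch term (-1/2)*sqrt(1 - ν/(7/2)): its argument vanishes at ν = 7/2, a square-root branch point, modulus 7/2.
The radius of convergence is the smallest modulus among the singular points: 7/2.


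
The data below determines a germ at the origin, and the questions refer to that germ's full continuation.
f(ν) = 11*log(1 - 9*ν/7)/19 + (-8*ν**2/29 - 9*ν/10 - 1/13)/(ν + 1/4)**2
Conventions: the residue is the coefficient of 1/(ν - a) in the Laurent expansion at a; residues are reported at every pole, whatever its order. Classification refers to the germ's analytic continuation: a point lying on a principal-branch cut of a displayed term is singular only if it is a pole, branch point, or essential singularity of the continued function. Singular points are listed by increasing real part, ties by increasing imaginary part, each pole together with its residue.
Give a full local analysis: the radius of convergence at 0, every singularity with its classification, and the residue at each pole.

Radius of convergence at 0: 1/4.
At -1/4: a pole of order 2; residue -221/290.
At 7/9: a logarithmic branch point.

Denominator factor (ν + 1/4)^2: pole of order 2 at -1/4, modulus 1/4.
Branch term (11/19)*log(1 - ν/(7/9)): its argument vanishes at ν = 7/9, a logarithmic branch point, modulus 7/9.
The radius of convergence is the smallest modulus among the singular points: 1/4.
The branch term is analytic at -1/4 and contributes nothing to the residue; only the rational part matters.
At the order-2 pole -1/4 set g(ν) = (ν - (-1/4))^2*(rational part) = -8*ν**2/29 - 9*ν/10 - 1/13.
Order-2 pole: residue = g'(a); g'(-1/4) = -221/290, so the residue is -221/290.
List the singular points by increasing real part (a conjugate pair: the negative imaginary part first).


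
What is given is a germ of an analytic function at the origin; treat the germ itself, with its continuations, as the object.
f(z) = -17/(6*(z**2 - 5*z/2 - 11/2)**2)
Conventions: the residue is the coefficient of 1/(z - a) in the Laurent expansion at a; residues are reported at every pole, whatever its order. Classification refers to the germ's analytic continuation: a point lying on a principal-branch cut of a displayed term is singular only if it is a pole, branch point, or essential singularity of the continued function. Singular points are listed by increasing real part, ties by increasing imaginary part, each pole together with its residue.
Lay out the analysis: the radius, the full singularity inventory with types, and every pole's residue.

Radius of convergence at 0: -5/4 + (1/4)*sqrt(113).
At 5/4 - (1/4)*sqrt(113): a pole of order 2; residue -(136/38307)*sqrt(113).
At 5/4 + (1/4)*sqrt(113): a pole of order 2; residue (136/38307)*sqrt(113).

Denominator factor (z**2 - 5*z/2 - 11/2)^2: discriminant 113/4, real irrational roots 5/4 + (1/4)*sqrt(113) and 5/4 - (1/4)*sqrt(113); poles of order 2, moduli 5/4 + (1/4)*sqrt(113) and -5/4 + (1/4)*sqrt(113).
The radius of convergence is the smallest modulus among the singular points: -5/4 + (1/4)*sqrt(113).
The factor z**2 - 5*z/2 - 11/2 splits as (z - a)(z - a') with a = 5/4 - (1/4)*sqrt(113), a' = 5/4 + (1/4)*sqrt(113). At the order-2 pole a set g(z) = (z - a)^2*f(z) = [-17/6] / (z - a')^2.
Order-2 pole: residue = g'(a); g'(5/4 - (1/4)*sqrt(113)) = -(136/38307)*sqrt(113), so the residue is -(136/38307)*sqrt(113).
The factor z**2 - 5*z/2 - 11/2 splits as (z - a)(z - a') with a = 5/4 + (1/4)*sqrt(113), a' = 5/4 - (1/4)*sqrt(113). At the order-2 pole a set g(z) = (z - a)^2*f(z) = [-17/6] / (z - a')^2.
Order-2 pole: residue = g'(a); g'(5/4 + (1/4)*sqrt(113)) = (136/38307)*sqrt(113), so the residue is (136/38307)*sqrt(113).
List the singular points by increasing real part (a conjugate pair: the negative imaginary part first).


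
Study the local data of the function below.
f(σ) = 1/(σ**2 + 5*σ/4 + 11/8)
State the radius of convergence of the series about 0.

Denominator factor (σ**2 + 5*σ/4 + 11/8): discriminant -63/16, complex-conjugate roots (-5/8) + ((3/8)*sqrt(7))*i and (-5/8) - ((3/8)*sqrt(7))*i; poles of order 1, moduli (1/4)*sqrt(22) and (1/4)*sqrt(22).
The radius of convergence is the smallest modulus among the singular points: (1/4)*sqrt(22).

The radius of convergence is (1/4)*sqrt(22).


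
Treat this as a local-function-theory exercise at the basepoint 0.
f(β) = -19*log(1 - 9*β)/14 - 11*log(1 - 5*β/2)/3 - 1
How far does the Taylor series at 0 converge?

Branch term (-11/3)*log(1 - β/(2/5)): its argument vanishes at β = 2/5, a logarithmic branch point, modulus 2/5.
Branch term (-19/14)*log(1 - β/(1/9)): its argument vanishes at β = 1/9, a logarithmic branch point, modulus 1/9.
The radius of convergence is the smallest modulus among the singular points: 1/9.

The radius of convergence is 1/9.


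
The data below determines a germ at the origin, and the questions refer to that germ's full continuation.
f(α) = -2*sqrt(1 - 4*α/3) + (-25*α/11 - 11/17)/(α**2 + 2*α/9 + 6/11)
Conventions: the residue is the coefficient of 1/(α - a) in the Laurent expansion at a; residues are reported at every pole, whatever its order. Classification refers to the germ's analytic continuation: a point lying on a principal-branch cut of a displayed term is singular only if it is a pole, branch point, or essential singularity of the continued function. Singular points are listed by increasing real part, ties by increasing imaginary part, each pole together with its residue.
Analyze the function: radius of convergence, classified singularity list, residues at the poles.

Radius of convergence at 0: (1/11)*sqrt(66).
At (-1/9) - ((5/99)*sqrt(209))*i: a pole of order 1; residue (-25/22) - ((332/17765)*sqrt(209))*i.
At (-1/9) + ((5/99)*sqrt(209))*i: a pole of order 1; residue (-25/22) + ((332/17765)*sqrt(209))*i.
At 3/4: an algebraic (square-root) branch point.

Denominator factor (α**2 + 2*α/9 + 6/11): discriminant -1900/891, complex-conjugate roots (-1/9) + ((5/99)*sqrt(209))*i and (-1/9) - ((5/99)*sqrt(209))*i; poles of order 1, moduli (1/11)*sqrt(66) and (1/11)*sqrt(66).
Branch term (-2)*sqrt(1 - α/(3/4)): its argument vanishes at α = 3/4, a square-root branch point, modulus 3/4.
The radius of convergence is the smallest modulus among the singular points: (1/11)*sqrt(66).
The branch term is analytic at (-1/9) - ((5/99)*sqrt(209))*i and contributes nothing to the residue; only the rational part matters.
The factor α**2 + 2*α/9 + 6/11 splits as (α - a)(α - a') with a = (-1/9) - ((5/99)*sqrt(209))*i, a' = (-1/9) + ((5/99)*sqrt(209))*i. At the order-1 pole a set g(α) = (α - a)*(rational part) = [-25*α/11 - 11/17] / (α - a').
Simple pole: residue = g(a) at a = (-1/9) - ((5/99)*sqrt(209))*i, which is (-25/22) - ((332/17765)*sqrt(209))*i.
The branch term is analytic at (-1/9) + ((5/99)*sqrt(209))*i and contributes nothing to the residue; only the rational part matters.
The factor α**2 + 2*α/9 + 6/11 splits as (α - a)(α - a') with a = (-1/9) + ((5/99)*sqrt(209))*i, a' = (-1/9) - ((5/99)*sqrt(209))*i. At the order-1 pole a set g(α) = (α - a)*(rational part) = [-25*α/11 - 11/17] / (α - a').
Simple pole: residue = g(a) at a = (-1/9) + ((5/99)*sqrt(209))*i, which is (-25/22) + ((332/17765)*sqrt(209))*i.
List the singular points by increasing real part (a conjugate pair: the negative imaginary part first).


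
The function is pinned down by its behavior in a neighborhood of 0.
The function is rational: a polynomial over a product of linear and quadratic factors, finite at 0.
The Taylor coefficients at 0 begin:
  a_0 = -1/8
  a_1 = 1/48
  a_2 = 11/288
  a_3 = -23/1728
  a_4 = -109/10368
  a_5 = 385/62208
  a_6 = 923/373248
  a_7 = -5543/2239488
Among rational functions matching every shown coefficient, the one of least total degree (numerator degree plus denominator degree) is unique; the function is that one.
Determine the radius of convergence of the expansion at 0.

The radius of convergence is sqrt(3).

No rational of total degree below 2 reproduces all 8 coefficients; solving the [0/2] Pade equations on them gives f(ω) = -3/(8*(ω**2 + ω/2 + 3)), whose expansion matches every shown term.
Denominator factor (ω**2 + ω/2 + 3): discriminant -47/4, complex-conjugate roots (-1/4) + ((1/4)*sqrt(47))*i and (-1/4) - ((1/4)*sqrt(47))*i; poles of order 1, moduli sqrt(3) and sqrt(3).
The radius of convergence is the smallest modulus among the singular points: sqrt(3).


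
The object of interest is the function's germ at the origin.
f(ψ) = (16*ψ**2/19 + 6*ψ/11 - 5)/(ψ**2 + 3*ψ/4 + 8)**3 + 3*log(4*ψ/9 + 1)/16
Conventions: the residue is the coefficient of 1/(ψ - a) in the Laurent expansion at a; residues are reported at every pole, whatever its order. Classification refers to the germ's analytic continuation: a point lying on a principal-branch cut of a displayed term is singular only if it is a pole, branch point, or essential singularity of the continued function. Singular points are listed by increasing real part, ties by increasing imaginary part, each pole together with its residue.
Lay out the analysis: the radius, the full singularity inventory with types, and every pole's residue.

Radius of convergence at 0: 9/4.
At -9/4: a logarithmic branch point.
At (-3/8) - ((1/8)*sqrt(503))*i: a pole of order 3; residue -((3698176/26598077143)*sqrt(503))*i.
At (-3/8) + ((1/8)*sqrt(503))*i: a pole of order 3; residue ((3698176/26598077143)*sqrt(503))*i.

Denominator factor (ψ**2 + 3*ψ/4 + 8)^3: discriminant -503/16, complex-conjugate roots (-3/8) + ((1/8)*sqrt(503))*i and (-3/8) - ((1/8)*sqrt(503))*i; poles of order 3, moduli (2)*sqrt(2) and (2)*sqrt(2).
Branch term (3/16)*log(1 - ψ/(-9/4)): its argument vanishes at ψ = -9/4, a logarithmic branch point, modulus 9/4.
The radius of convergence is the smallest modulus among the singular points: 9/4.
The branch term is analytic at (-3/8) - ((1/8)*sqrt(503))*i and contributes nothing to the residue; only the rational part matters.
The factor ψ**2 + 3*ψ/4 + 8 splits as (ψ - a)(ψ - a') with a = (-3/8) - ((1/8)*sqrt(503))*i, a' = (-3/8) + ((1/8)*sqrt(503))*i. At the order-3 pole a set g(ψ) = (ψ - a)^3*(rational part) = [16*ψ**2/19 + 6*ψ/11 - 5] / (ψ - a')^3.
Order-3 pole: residue = g''(a)/2; g''((-3/8) - ((1/8)*sqrt(503))*i) = -((7396352/26598077143)*sqrt(503))*i, so the residue is -((3698176/26598077143)*sqrt(503))*i.
The branch term is analytic at (-3/8) + ((1/8)*sqrt(503))*i and contributes nothing to the residue; only the rational part matters.
The factor ψ**2 + 3*ψ/4 + 8 splits as (ψ - a)(ψ - a') with a = (-3/8) + ((1/8)*sqrt(503))*i, a' = (-3/8) - ((1/8)*sqrt(503))*i. At the order-3 pole a set g(ψ) = (ψ - a)^3*(rational part) = [16*ψ**2/19 + 6*ψ/11 - 5] / (ψ - a')^3.
Order-3 pole: residue = g''(a)/2; g''((-3/8) + ((1/8)*sqrt(503))*i) = ((7396352/26598077143)*sqrt(503))*i, so the residue is ((3698176/26598077143)*sqrt(503))*i.
List the singular points by increasing real part (a conjugate pair: the negative imaginary part first).


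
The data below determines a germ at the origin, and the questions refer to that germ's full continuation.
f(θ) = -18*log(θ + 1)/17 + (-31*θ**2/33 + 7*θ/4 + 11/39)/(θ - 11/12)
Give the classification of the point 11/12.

The point is a pole of order 1.

The denominator factor θ - 11/12 vanishes at 11/12 and appears to the power 1; the numerator there equals 385/351, nonzero, and no other factor vanishes.
The branch terms are analytic at this point.
Hence a pole whose order is the multiplicity, 1.


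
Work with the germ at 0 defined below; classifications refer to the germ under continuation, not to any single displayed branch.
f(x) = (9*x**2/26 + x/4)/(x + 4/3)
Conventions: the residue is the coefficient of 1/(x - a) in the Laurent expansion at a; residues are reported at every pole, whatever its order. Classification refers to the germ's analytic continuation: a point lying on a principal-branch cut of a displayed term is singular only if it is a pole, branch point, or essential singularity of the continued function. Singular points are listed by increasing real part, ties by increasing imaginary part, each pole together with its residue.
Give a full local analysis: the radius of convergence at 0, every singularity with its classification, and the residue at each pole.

Denominator factor (x + 4/3): pole of order 1 at -4/3, modulus 4/3.
The radius of convergence is the smallest modulus among the singular points: 4/3.
At the order-1 pole -4/3 set g(x) = (x - (-4/3))*f(x) = 9*x**2/26 + x/4.
Simple pole: residue = g(a) at a = -4/3, which is 11/39.

Radius of convergence at 0: 4/3.
At -4/3: a pole of order 1; residue 11/39.


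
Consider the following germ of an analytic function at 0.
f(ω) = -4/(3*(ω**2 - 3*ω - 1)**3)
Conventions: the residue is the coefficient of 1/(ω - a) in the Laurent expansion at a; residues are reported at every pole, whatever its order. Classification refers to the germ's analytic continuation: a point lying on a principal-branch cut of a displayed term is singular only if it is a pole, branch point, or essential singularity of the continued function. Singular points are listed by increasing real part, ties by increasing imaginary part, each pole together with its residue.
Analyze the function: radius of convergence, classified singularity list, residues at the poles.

Denominator factor (ω**2 - 3*ω - 1)^3: discriminant 13, real irrational roots 3/2 + (1/2)*sqrt(13) and 3/2 - (1/2)*sqrt(13); poles of order 3, moduli 3/2 + (1/2)*sqrt(13) and -3/2 + (1/2)*sqrt(13).
The radius of convergence is the smallest modulus among the singular points: -3/2 + (1/2)*sqrt(13).
The factor ω**2 - 3*ω - 1 splits as (ω - a)(ω - a') with a = 3/2 - (1/2)*sqrt(13), a' = 3/2 + (1/2)*sqrt(13). At the order-3 pole a set g(ω) = (ω - a)^3*f(ω) = [-4/3] / (ω - a')^3.
Order-3 pole: residue = g''(a)/2; g''(3/2 - (1/2)*sqrt(13)) = (16/2197)*sqrt(13), so the residue is (8/2197)*sqrt(13).
The factor ω**2 - 3*ω - 1 splits as (ω - a)(ω - a') with a = 3/2 + (1/2)*sqrt(13), a' = 3/2 - (1/2)*sqrt(13). At the order-3 pole a set g(ω) = (ω - a)^3*f(ω) = [-4/3] / (ω - a')^3.
Order-3 pole: residue = g''(a)/2; g''(3/2 + (1/2)*sqrt(13)) = -(16/2197)*sqrt(13), so the residue is -(8/2197)*sqrt(13).
List the singular points by increasing real part (a conjugate pair: the negative imaginary part first).

Radius of convergence at 0: -3/2 + (1/2)*sqrt(13).
At 3/2 - (1/2)*sqrt(13): a pole of order 3; residue (8/2197)*sqrt(13).
At 3/2 + (1/2)*sqrt(13): a pole of order 3; residue -(8/2197)*sqrt(13).
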